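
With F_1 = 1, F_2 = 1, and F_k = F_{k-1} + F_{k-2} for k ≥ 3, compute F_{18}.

2584

Iterating the recurrence up to F_{11} = 89 and F_{10} = 55:
F_{12} = F_{11} + F_{10} = 89 + 55 = 144
F_{13} = F_{12} + F_{11} = 144 + 89 = 233
F_{14} = F_{13} + F_{12} = 233 + 144 = 377
F_{15} = F_{14} + F_{13} = 377 + 233 = 610
F_{16} = F_{15} + F_{14} = 610 + 377 = 987
F_{17} = F_{16} + F_{15} = 987 + 610 = 1597
F_{18} = F_{17} + F_{16} = 1597 + 987 = 2584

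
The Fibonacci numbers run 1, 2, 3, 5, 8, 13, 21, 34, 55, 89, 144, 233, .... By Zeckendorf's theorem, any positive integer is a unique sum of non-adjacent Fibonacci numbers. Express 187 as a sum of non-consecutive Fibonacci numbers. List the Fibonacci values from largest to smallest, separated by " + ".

Greedily peel off the largest Fibonacci term at each step:
187 − 144 = 43
43 − 34 = 9
9 − 8 = 1
1 − 1 = 0
So 187 = 144 + 34 + 8 + 1, with no two terms consecutive in the sequence.

144 + 34 + 8 + 1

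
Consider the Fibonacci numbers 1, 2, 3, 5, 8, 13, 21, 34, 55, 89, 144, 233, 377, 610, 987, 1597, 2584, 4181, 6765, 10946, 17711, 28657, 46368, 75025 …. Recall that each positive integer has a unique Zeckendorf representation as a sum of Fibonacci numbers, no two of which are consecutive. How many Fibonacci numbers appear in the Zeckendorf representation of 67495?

Greedy algorithm:
largest Fibonacci ≤ 67495 is 46368; 67495 − 46368 = 21127
largest Fibonacci ≤ 21127 is 17711; 21127 − 17711 = 3416
largest Fibonacci ≤ 3416 is 2584; 3416 − 2584 = 832
largest Fibonacci ≤ 832 is 610; 832 − 610 = 222
largest Fibonacci ≤ 222 is 144; 222 − 144 = 78
largest Fibonacci ≤ 78 is 55; 78 − 55 = 23
largest Fibonacci ≤ 23 is 21; 23 − 21 = 2
largest Fibonacci ≤ 2 is 2; 2 − 2 = 0
67495 = 46368 + 17711 + 2584 + 610 + 144 + 55 + 21 + 2, which has 8 terms.

8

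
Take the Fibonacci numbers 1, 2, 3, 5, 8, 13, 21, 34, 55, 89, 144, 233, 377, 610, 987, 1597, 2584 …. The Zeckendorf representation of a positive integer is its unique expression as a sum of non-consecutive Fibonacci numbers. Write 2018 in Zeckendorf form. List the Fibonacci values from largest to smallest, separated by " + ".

Repeatedly subtract the largest Fibonacci number that fits:
2018 − 1597 = 421
421 − 377 = 44
44 − 34 = 10
10 − 8 = 2
2 − 2 = 0
So 2018 = 1597 + 377 + 34 + 8 + 2, with no two terms consecutive in the sequence.

1597 + 377 + 34 + 8 + 2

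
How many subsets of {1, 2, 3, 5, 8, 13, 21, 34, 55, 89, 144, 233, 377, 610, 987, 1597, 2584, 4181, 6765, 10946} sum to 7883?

Each representation comes from the Zeckendorf form by replacing some F_k with F_{k−1} + F_{k−2} where possible.
7883 = 6765+987+89+34+8 = 6765+987+89+34+5+3 = 6765+987+89+21+13+8 = 6765+610+377+89+34+8 = 6765+987+89+34+5+2+1 = … (67 more), for 72 in all.

72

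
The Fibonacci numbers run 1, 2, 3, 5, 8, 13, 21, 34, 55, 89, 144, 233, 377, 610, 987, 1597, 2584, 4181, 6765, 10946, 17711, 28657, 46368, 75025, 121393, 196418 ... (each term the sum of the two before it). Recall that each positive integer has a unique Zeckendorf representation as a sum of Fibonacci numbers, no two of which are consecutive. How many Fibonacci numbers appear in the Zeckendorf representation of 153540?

7

subtract 121393 from 153540: 32147 remains
subtract 28657 from 32147: 3490 remains
subtract 2584 from 3490: 906 remains
subtract 610 from 906: 296 remains
subtract 233 from 296: 63 remains
subtract 55 from 63: 8 remains
subtract 8 from 8: 0 remains
153540 = 121393 + 28657 + 2584 + 610 + 233 + 55 + 8, which has 7 terms.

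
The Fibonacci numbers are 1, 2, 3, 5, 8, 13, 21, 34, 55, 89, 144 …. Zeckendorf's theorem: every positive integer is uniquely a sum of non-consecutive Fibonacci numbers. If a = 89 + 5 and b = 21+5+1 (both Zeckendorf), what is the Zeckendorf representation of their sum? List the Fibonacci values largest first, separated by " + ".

The two numbers are 94 and 27, so their sum is 121.
Repeatedly subtract the largest Fibonacci number that fits:
89 ≤ 121 < 144, so take 89; remainder 32
21 ≤ 32 < 34, so take 21; remainder 11
8 ≤ 11 < 13, so take 8; remainder 3
3 ≤ 3 < 5, so take 3; remainder 0

89 + 21 + 8 + 3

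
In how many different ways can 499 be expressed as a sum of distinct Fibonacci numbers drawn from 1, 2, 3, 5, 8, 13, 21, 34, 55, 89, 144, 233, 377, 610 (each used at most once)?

Starting from the Zeckendorf form and repeatedly splitting a term F_k into F_{k−1} + F_{k−2} (when neither is already used) reaches every representation.
499 = 377+89+21+8+3+1 = 377+55+34+21+8+3+1 = 233+144+89+21+8+3+1 = 233+144+55+34+21+8+3+1 — 4 representations.

4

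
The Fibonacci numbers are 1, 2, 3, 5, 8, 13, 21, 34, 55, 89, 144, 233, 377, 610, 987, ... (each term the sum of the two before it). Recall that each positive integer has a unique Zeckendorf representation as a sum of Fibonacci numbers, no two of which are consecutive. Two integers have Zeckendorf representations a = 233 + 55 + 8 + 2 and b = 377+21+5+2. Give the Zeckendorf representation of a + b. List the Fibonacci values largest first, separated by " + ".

610 + 89 + 3 + 1

The two numbers are 298 and 405, so their sum is 703.
Repeatedly subtract the largest Fibonacci number that fits:
largest Fibonacci ≤ 703 is 610; 703 − 610 = 93
largest Fibonacci ≤ 93 is 89; 93 − 89 = 4
largest Fibonacci ≤ 4 is 3; 4 − 3 = 1
largest Fibonacci ≤ 1 is 1; 1 − 1 = 0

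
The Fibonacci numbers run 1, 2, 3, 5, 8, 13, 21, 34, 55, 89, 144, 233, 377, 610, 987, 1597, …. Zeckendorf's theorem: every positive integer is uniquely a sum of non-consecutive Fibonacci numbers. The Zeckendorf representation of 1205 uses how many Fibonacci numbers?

987 ≤ 1205 < 1597, so take 987; remainder 218
144 ≤ 218 < 233, so take 144; remainder 74
55 ≤ 74 < 89, so take 55; remainder 19
13 ≤ 19 < 21, so take 13; remainder 6
5 ≤ 6 < 8, so take 5; remainder 1
1 ≤ 1 < 2, so take 1; remainder 0
1205 = 987 + 144 + 55 + 13 + 5 + 1, which has 6 terms.

6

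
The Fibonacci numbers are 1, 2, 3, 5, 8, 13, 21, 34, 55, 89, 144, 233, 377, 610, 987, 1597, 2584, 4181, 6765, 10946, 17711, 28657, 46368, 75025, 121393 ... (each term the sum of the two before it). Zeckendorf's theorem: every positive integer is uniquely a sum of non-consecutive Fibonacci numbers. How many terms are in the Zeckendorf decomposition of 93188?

7

Greedily peel off the largest Fibonacci term at each step:
93188: greatest Fibonacci not exceeding it is 75025, leaving 18163
18163: greatest Fibonacci not exceeding it is 17711, leaving 452
452: greatest Fibonacci not exceeding it is 377, leaving 75
75: greatest Fibonacci not exceeding it is 55, leaving 20
20: greatest Fibonacci not exceeding it is 13, leaving 7
7: greatest Fibonacci not exceeding it is 5, leaving 2
2: greatest Fibonacci not exceeding it is 2, leaving 0
93188 = 75025 + 17711 + 377 + 55 + 13 + 5 + 2, which has 7 terms.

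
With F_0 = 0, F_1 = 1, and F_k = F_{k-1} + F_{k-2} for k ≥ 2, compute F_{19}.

Iterating the recurrence up to F_{14} = 377 and F_{13} = 233:
F_{15} = F_{14} + F_{13} = 377 + 233 = 610
F_{16} = F_{15} + F_{14} = 610 + 377 = 987
F_{17} = F_{16} + F_{15} = 987 + 610 = 1597
F_{18} = F_{17} + F_{16} = 1597 + 987 = 2584
F_{19} = F_{18} + F_{17} = 2584 + 1597 = 4181

4181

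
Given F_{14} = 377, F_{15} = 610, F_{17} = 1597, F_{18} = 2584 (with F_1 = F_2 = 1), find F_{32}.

2178309

By the addition formula F_{m+n} = F_m F_{n+1} + F_{m−1} F_n with m=15, n=17: F_{32} = 610·2584 + 377·1597 = 1576240 + 602069 = 2178309.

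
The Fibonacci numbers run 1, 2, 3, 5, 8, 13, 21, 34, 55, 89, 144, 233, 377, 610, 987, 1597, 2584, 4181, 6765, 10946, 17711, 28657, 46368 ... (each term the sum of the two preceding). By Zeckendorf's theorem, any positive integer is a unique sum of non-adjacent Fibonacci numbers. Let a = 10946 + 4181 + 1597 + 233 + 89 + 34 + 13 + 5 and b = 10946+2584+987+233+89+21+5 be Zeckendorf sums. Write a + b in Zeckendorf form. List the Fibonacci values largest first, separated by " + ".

The two numbers are 17098 and 14865, so their sum is 31963.
take 28657 (≤ 31963); 31963 − 28657 = 3306
take 2584 (≤ 3306); 3306 − 2584 = 722
take 610 (≤ 722); 722 − 610 = 112
take 89 (≤ 112); 112 − 89 = 23
take 21 (≤ 23); 23 − 21 = 2
take 2 (≤ 2); 2 − 2 = 0

28657 + 2584 + 610 + 89 + 21 + 2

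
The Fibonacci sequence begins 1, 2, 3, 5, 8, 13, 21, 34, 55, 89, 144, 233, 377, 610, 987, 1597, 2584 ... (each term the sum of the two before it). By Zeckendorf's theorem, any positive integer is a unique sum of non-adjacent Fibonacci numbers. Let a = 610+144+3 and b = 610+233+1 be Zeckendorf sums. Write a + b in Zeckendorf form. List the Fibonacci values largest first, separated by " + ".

1597 + 3 + 1

The two numbers are 757 and 844, so their sum is 1601.
largest Fibonacci ≤ 1601 is 1597; 1601 − 1597 = 4
largest Fibonacci ≤ 4 is 3; 4 − 3 = 1
largest Fibonacci ≤ 1 is 1; 1 − 1 = 0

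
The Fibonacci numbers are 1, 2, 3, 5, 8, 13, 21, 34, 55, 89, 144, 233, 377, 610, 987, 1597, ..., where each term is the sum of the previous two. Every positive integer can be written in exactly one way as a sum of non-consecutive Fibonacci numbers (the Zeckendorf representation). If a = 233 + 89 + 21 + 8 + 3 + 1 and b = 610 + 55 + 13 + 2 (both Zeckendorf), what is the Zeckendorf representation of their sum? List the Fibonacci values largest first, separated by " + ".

987 + 34 + 13 + 1

The two numbers are 355 and 680, so their sum is 1035.
Greedy algorithm:
largest Fibonacci ≤ 1035 is 987; 1035 − 987 = 48
largest Fibonacci ≤ 48 is 34; 48 − 34 = 14
largest Fibonacci ≤ 14 is 13; 14 − 13 = 1
largest Fibonacci ≤ 1 is 1; 1 − 1 = 0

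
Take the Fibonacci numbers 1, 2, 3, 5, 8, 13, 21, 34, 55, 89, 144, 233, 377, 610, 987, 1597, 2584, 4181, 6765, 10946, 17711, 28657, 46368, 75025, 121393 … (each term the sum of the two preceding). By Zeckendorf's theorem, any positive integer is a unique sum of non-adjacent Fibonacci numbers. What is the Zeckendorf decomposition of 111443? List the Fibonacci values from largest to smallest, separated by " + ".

111443 − 75025 = 36418
36418 − 28657 = 7761
7761 − 6765 = 996
996 − 987 = 9
9 − 8 = 1
1 − 1 = 0
So 111443 = 75025 + 28657 + 6765 + 987 + 8 + 1, with no two terms consecutive in the sequence.

75025 + 28657 + 6765 + 987 + 8 + 1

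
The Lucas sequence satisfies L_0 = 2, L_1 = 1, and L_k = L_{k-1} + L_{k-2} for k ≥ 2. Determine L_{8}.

Iterating the recurrence up to L_{4} = 7 and L_{3} = 4:
L_{5} = L_{4} + L_{3} = 7 + 4 = 11
L_{6} = L_{5} + L_{4} = 11 + 7 = 18
L_{7} = L_{6} + L_{5} = 18 + 11 = 29
L_{8} = L_{7} + L_{6} = 29 + 18 = 47

47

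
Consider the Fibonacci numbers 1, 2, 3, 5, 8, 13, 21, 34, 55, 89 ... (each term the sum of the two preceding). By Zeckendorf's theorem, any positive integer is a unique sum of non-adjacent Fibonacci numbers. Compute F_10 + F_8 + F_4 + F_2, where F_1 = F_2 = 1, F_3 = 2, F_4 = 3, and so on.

80

F_10 + F_8 + F_4 + F_2 = 55 + 21 + 3 + 1 = 80.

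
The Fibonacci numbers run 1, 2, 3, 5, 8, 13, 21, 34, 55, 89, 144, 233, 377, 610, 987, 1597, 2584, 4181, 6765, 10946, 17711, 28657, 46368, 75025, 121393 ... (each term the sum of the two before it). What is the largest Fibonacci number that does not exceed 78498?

75025

75025 ≤ 78498 < 121393, so the largest Fibonacci number not exceeding 78498 is 75025.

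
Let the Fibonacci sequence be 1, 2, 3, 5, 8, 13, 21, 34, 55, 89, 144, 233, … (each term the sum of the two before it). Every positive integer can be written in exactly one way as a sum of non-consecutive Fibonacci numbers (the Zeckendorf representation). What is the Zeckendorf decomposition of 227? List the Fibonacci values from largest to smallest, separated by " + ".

144 + 55 + 21 + 5 + 2

Greedily peel off the largest Fibonacci term at each step:
largest Fibonacci ≤ 227 is 144; 227 − 144 = 83
largest Fibonacci ≤ 83 is 55; 83 − 55 = 28
largest Fibonacci ≤ 28 is 21; 28 − 21 = 7
largest Fibonacci ≤ 7 is 5; 7 − 5 = 2
largest Fibonacci ≤ 2 is 2; 2 − 2 = 0
So 227 = 144 + 55 + 21 + 5 + 2, with no two terms consecutive in the sequence.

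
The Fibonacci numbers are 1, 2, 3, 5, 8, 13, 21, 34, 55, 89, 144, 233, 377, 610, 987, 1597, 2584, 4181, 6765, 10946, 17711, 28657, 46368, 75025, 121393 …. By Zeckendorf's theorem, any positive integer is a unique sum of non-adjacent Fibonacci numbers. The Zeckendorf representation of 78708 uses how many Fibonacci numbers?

78708 − 75025 = 3683
3683 − 2584 = 1099
1099 − 987 = 112
112 − 89 = 23
23 − 21 = 2
2 − 2 = 0
78708 = 75025 + 2584 + 987 + 89 + 21 + 2, which has 6 terms.

6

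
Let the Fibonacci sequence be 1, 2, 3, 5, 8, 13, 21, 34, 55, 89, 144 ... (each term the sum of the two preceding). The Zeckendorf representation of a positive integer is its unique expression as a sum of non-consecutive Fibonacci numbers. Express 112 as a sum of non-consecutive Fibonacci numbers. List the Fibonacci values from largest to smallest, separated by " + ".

Greedy algorithm:
112 − 89 = 23
23 − 21 = 2
2 − 2 = 0
So 112 = 89 + 21 + 2, with no two terms consecutive in the sequence.

89 + 21 + 2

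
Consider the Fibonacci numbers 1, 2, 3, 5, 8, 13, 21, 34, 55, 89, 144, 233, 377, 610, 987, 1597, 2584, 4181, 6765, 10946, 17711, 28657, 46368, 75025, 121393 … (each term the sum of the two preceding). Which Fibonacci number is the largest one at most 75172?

75025 ≤ 75172 < 121393, so the largest Fibonacci number not exceeding 75172 is 75025.

75025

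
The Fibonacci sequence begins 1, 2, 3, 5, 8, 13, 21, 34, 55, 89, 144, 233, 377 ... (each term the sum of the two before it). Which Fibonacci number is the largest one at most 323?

233 ≤ 323 < 377, so the largest Fibonacci number not exceeding 323 is 233.

233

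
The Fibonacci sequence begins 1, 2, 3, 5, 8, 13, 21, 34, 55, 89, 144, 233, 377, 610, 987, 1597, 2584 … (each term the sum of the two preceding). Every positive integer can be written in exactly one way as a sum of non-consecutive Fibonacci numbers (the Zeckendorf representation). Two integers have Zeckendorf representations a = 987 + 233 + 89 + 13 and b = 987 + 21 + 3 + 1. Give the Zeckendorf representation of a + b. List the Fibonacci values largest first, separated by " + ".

The two numbers are 1322 and 1012, so their sum is 2334.
1597 ≤ 2334 < 2584, so take 1597; remainder 737
610 ≤ 737 < 987, so take 610; remainder 127
89 ≤ 127 < 144, so take 89; remainder 38
34 ≤ 38 < 55, so take 34; remainder 4
3 ≤ 4 < 5, so take 3; remainder 1
1 ≤ 1 < 2, so take 1; remainder 0

1597 + 610 + 89 + 34 + 3 + 1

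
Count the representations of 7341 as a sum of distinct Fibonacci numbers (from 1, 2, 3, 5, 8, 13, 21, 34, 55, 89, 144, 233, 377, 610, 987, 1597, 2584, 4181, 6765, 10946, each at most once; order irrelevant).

7341 = 6765+377+144+55 = 6765+377+144+34+21 = 4181+2584+377+144+55 = 6765+377+144+34+13+8 = 6765+377+89+55+34+21 = … (38 more), for 43 in all.

43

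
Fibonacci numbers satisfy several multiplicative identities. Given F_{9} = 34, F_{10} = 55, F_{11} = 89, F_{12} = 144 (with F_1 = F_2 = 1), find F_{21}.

By the addition formula F_{m+n} = F_m F_{n+1} + F_{m−1} F_n with m=10, n=11: F_{21} = 55·144 + 34·89 = 7920 + 3026 = 10946.

10946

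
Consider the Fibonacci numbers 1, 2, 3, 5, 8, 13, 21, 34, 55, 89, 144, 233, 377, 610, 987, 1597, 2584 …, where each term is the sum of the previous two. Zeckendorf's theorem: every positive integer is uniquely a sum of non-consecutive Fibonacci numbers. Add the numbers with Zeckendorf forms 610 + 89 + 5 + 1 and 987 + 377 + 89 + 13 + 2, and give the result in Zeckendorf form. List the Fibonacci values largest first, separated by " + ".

The two numbers are 705 and 1468, so their sum is 2173.
take 1597 (≤ 2173); 2173 − 1597 = 576
take 377 (≤ 576); 576 − 377 = 199
take 144 (≤ 199); 199 − 144 = 55
take 55 (≤ 55); 55 − 55 = 0

1597 + 377 + 144 + 55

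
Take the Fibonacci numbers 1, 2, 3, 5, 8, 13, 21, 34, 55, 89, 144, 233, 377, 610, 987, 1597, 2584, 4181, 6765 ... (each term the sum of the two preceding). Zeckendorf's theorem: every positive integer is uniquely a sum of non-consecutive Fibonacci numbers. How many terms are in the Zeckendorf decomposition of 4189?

2

Greedy algorithm:
subtract 4181 from 4189: 8 remains
subtract 8 from 8: 0 remains
4189 = 4181 + 8, which has 2 terms.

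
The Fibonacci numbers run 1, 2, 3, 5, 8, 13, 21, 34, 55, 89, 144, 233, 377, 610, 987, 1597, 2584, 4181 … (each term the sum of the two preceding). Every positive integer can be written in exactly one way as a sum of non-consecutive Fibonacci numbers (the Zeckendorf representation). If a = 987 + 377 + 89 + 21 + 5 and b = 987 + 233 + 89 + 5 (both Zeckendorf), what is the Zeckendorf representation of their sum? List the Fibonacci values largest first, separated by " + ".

The two numbers are 1479 and 1314, so their sum is 2793.
largest Fibonacci ≤ 2793 is 2584; 2793 − 2584 = 209
largest Fibonacci ≤ 209 is 144; 209 − 144 = 65
largest Fibonacci ≤ 65 is 55; 65 − 55 = 10
largest Fibonacci ≤ 10 is 8; 10 − 8 = 2
largest Fibonacci ≤ 2 is 2; 2 − 2 = 0

2584 + 144 + 55 + 8 + 2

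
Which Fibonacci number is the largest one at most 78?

55 ≤ 78 < 89, so the largest Fibonacci number not exceeding 78 is 55.

55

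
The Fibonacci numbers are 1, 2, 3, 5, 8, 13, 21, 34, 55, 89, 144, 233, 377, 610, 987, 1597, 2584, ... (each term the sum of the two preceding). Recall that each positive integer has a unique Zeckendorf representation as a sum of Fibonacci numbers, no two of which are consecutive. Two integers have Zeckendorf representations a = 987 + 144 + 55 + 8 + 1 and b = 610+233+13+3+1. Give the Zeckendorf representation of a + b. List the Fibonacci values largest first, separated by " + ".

1597 + 377 + 55 + 21 + 5

The two numbers are 1195 and 860, so their sum is 2055.
1597 ≤ 2055 < 2584, so take 1597; remainder 458
377 ≤ 458 < 610, so take 377; remainder 81
55 ≤ 81 < 89, so take 55; remainder 26
21 ≤ 26 < 34, so take 21; remainder 5
5 ≤ 5 < 8, so take 5; remainder 0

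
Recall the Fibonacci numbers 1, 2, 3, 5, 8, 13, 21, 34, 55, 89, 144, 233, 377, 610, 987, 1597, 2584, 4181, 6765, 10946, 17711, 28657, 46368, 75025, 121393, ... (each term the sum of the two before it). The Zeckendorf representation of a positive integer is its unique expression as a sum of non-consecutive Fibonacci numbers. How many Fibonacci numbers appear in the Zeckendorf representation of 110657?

take 75025 (≤ 110657); 110657 − 75025 = 35632
take 28657 (≤ 35632); 35632 − 28657 = 6975
take 6765 (≤ 6975); 6975 − 6765 = 210
take 144 (≤ 210); 210 − 144 = 66
take 55 (≤ 66); 66 − 55 = 11
take 8 (≤ 11); 11 − 8 = 3
take 3 (≤ 3); 3 − 3 = 0
110657 = 75025 + 28657 + 6765 + 144 + 55 + 8 + 3, which has 7 terms.

7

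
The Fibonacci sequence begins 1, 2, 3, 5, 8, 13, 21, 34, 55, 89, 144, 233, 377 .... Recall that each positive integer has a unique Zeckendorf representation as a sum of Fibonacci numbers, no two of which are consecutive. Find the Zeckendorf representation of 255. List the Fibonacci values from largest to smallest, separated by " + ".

233 + 21 + 1

233 ≤ 255 < 377, so take 233; remainder 22
21 ≤ 22 < 34, so take 21; remainder 1
1 ≤ 1 < 2, so take 1; remainder 0
So 255 = 233 + 21 + 1, with no two terms consecutive in the sequence.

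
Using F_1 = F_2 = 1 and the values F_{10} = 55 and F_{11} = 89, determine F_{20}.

By the doubling identity F_{2k} = F_k(2F_{k+1} − F_k): F_{20} = 55·(2·89 − 55) = 55·123 = 6765.

6765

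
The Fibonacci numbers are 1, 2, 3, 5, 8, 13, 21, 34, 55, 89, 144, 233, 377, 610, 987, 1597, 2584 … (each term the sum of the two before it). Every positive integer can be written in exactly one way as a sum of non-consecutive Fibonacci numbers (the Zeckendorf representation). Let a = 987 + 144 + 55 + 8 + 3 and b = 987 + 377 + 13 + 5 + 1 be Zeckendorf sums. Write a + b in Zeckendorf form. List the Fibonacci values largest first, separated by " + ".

1597 + 610 + 233 + 89 + 34 + 13 + 3 + 1

The two numbers are 1197 and 1383, so their sum is 2580.
Greedily peel off the largest Fibonacci term at each step:
subtract 1597 from 2580: 983 remains
subtract 610 from 983: 373 remains
subtract 233 from 373: 140 remains
subtract 89 from 140: 51 remains
subtract 34 from 51: 17 remains
subtract 13 from 17: 4 remains
subtract 3 from 4: 1 remains
subtract 1 from 1: 0 remains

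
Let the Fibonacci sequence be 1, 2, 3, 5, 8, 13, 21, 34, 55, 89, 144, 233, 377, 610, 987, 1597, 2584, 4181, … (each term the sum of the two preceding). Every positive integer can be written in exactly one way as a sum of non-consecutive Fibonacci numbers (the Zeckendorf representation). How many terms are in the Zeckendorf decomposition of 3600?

4

subtract 2584 from 3600: 1016 remains
subtract 987 from 1016: 29 remains
subtract 21 from 29: 8 remains
subtract 8 from 8: 0 remains
3600 = 2584 + 987 + 21 + 8, which has 4 terms.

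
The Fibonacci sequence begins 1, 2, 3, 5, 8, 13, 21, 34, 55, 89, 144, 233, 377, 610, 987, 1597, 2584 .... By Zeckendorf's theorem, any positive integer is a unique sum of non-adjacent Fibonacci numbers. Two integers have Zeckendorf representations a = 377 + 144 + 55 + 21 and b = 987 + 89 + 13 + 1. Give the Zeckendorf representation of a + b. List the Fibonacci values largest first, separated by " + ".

1597 + 89 + 1

The two numbers are 597 and 1090, so their sum is 1687.
Greedily peel off the largest Fibonacci term at each step:
1597 ≤ 1687 < 2584, so take 1597; remainder 90
89 ≤ 90 < 144, so take 89; remainder 1
1 ≤ 1 < 2, so take 1; remainder 0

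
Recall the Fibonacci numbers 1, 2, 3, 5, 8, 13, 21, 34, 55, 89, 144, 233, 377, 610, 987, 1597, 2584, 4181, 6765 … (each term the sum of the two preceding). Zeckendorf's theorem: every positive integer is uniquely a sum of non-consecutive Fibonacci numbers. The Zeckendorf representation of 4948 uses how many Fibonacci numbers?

Repeatedly subtract the largest Fibonacci number that fits:
4181 ≤ 4948 < 6765, so take 4181; remainder 767
610 ≤ 767 < 987, so take 610; remainder 157
144 ≤ 157 < 233, so take 144; remainder 13
13 ≤ 13 < 21, so take 13; remainder 0
4948 = 4181 + 610 + 144 + 13, which has 4 terms.

4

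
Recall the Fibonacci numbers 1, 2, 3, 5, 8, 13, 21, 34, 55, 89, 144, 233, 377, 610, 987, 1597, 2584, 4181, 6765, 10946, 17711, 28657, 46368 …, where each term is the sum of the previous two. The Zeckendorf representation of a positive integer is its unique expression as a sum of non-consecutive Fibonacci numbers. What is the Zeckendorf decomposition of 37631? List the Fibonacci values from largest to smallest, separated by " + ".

28657 + 6765 + 1597 + 610 + 2

Greedily peel off the largest Fibonacci term at each step:
37631: greatest Fibonacci not exceeding it is 28657, leaving 8974
8974: greatest Fibonacci not exceeding it is 6765, leaving 2209
2209: greatest Fibonacci not exceeding it is 1597, leaving 612
612: greatest Fibonacci not exceeding it is 610, leaving 2
2: greatest Fibonacci not exceeding it is 2, leaving 0
So 37631 = 28657 + 6765 + 1597 + 610 + 2, with no two terms consecutive in the sequence.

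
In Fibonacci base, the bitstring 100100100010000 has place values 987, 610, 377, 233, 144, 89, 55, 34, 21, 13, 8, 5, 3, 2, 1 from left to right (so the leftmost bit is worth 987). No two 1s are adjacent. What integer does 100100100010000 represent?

1283

Summing the place values of the 1 bits: 987 + 233 + 55 + 8 = 1283.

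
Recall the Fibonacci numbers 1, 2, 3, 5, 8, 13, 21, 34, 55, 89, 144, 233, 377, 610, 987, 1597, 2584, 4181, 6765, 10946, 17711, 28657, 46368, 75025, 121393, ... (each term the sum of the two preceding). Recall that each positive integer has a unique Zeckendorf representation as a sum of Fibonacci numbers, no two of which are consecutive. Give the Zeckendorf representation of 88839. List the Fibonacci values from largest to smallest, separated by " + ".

88839 − 75025 = 13814
13814 − 10946 = 2868
2868 − 2584 = 284
284 − 233 = 51
51 − 34 = 17
17 − 13 = 4
4 − 3 = 1
1 − 1 = 0
So 88839 = 75025 + 10946 + 2584 + 233 + 34 + 13 + 3 + 1, with no two terms consecutive in the sequence.

75025 + 10946 + 2584 + 233 + 34 + 13 + 3 + 1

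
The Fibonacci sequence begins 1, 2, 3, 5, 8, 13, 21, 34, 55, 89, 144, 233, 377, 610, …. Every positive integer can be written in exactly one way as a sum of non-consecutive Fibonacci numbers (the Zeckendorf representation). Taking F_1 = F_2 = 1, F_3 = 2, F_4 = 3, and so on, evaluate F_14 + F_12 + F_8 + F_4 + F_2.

F_14 + F_12 + F_8 + F_4 + F_2 = 377 + 144 + 21 + 3 + 1 = 546.

546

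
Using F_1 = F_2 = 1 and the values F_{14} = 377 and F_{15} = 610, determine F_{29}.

By F_{2k+1} = F_k² + F_{k+1}²: F_{29} = 377² + 610² = 142129 + 372100 = 514229.

514229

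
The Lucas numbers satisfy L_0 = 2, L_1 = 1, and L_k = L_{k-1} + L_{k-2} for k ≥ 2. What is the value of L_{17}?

Iterating the recurrence up to L_{12} = 322 and L_{11} = 199:
L_{13} = L_{12} + L_{11} = 322 + 199 = 521
L_{14} = L_{13} + L_{12} = 521 + 322 = 843
L_{15} = L_{14} + L_{13} = 843 + 521 = 1364
L_{16} = L_{15} + L_{14} = 1364 + 843 = 2207
L_{17} = L_{16} + L_{15} = 2207 + 1364 = 3571

3571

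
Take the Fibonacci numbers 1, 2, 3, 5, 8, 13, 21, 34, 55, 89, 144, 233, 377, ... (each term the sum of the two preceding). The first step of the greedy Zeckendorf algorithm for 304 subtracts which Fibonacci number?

233

233 ≤ 304 < 377, so the largest Fibonacci number not exceeding 304 is 233.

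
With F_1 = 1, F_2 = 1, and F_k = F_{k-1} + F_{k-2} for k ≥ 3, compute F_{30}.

832040

Iterating the recurrence up to F_{25} = 75025 and F_{24} = 46368:
F_{26} = F_{25} + F_{24} = 75025 + 46368 = 121393
F_{27} = F_{26} + F_{25} = 121393 + 75025 = 196418
F_{28} = F_{27} + F_{26} = 196418 + 121393 = 317811
F_{29} = F_{28} + F_{27} = 317811 + 196418 = 514229
F_{30} = F_{29} + F_{28} = 514229 + 317811 = 832040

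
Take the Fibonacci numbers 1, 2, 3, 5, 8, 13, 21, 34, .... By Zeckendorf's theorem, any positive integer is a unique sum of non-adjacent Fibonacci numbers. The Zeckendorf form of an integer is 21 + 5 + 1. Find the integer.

21 + 5 + 1 = 27.

27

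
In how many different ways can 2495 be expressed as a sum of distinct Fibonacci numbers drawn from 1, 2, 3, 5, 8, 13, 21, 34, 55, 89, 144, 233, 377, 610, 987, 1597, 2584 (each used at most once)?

Each representation comes from the Zeckendorf form by replacing some F_k with F_{k−1} + F_{k−2} where possible.
2495 = 1597+610+233+55 = 1597+610+233+34+21 = 1597+610+144+89+55 = 1597+610+233+34+13+8 = … (16 more), for 20 in all.

20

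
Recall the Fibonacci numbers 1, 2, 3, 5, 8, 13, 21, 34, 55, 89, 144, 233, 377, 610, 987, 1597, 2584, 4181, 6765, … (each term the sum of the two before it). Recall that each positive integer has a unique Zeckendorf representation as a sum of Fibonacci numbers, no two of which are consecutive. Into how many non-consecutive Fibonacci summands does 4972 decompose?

5

take 4181 (≤ 4972); 4972 − 4181 = 791
take 610 (≤ 791); 791 − 610 = 181
take 144 (≤ 181); 181 − 144 = 37
take 34 (≤ 37); 37 − 34 = 3
take 3 (≤ 3); 3 − 3 = 0
4972 = 4181 + 610 + 144 + 34 + 3, which has 5 terms.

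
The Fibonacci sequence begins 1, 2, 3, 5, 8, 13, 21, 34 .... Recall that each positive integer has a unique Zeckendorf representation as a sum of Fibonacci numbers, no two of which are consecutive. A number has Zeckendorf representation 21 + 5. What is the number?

26

21 + 5 = 26.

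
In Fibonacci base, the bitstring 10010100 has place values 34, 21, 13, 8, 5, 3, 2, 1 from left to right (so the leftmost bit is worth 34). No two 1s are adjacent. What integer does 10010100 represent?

Summing the place values of the 1 bits: 34 + 8 + 3 = 45.

45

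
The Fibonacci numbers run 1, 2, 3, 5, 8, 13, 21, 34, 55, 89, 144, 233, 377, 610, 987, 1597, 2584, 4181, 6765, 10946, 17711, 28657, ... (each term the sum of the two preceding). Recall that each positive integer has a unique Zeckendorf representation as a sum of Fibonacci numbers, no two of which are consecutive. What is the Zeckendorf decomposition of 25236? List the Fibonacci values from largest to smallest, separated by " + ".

17711 + 6765 + 610 + 144 + 5 + 1

Repeatedly subtract the largest Fibonacci number that fits:
17711 ≤ 25236 < 28657, so take 17711; remainder 7525
6765 ≤ 7525 < 10946, so take 6765; remainder 760
610 ≤ 760 < 987, so take 610; remainder 150
144 ≤ 150 < 233, so take 144; remainder 6
5 ≤ 6 < 8, so take 5; remainder 1
1 ≤ 1 < 2, so take 1; remainder 0
So 25236 = 17711 + 6765 + 610 + 144 + 5 + 1, with no two terms consecutive in the sequence.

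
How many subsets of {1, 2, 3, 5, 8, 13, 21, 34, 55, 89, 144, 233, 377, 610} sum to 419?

18

Starting from the Zeckendorf form and repeatedly splitting a term F_k into F_{k−1} + F_{k−2} (when neither is already used) reaches every representation.
419 = 377+34+8 = 377+34+5+3 = 377+21+13+8 = 233+144+34+8 = 377+34+5+2+1 = … (13 more), for 18 in all.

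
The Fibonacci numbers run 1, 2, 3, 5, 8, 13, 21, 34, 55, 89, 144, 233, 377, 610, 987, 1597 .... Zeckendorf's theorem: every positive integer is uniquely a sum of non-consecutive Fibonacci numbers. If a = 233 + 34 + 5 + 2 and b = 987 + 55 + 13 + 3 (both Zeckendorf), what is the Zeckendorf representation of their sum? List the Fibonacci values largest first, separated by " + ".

The two numbers are 274 and 1058, so their sum is 1332.
1332: greatest Fibonacci not exceeding it is 987, leaving 345
345: greatest Fibonacci not exceeding it is 233, leaving 112
112: greatest Fibonacci not exceeding it is 89, leaving 23
23: greatest Fibonacci not exceeding it is 21, leaving 2
2: greatest Fibonacci not exceeding it is 2, leaving 0

987 + 233 + 89 + 21 + 2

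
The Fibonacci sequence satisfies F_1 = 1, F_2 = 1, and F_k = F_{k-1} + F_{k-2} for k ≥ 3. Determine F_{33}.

3524578

Iterating the recurrence up to F_{27} = 196418 and F_{26} = 121393:
F_{28} = F_{27} + F_{26} = 196418 + 121393 = 317811
F_{29} = F_{28} + F_{27} = 317811 + 196418 = 514229
F_{30} = F_{29} + F_{28} = 514229 + 317811 = 832040
F_{31} = F_{30} + F_{29} = 832040 + 514229 = 1346269
F_{32} = F_{31} + F_{30} = 1346269 + 832040 = 2178309
F_{33} = F_{32} + F_{31} = 2178309 + 1346269 = 3524578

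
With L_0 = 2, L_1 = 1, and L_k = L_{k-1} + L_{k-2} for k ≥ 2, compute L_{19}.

Iterating the recurrence up to L_{12} = 322 and L_{11} = 199:
L_{13} = L_{12} + L_{11} = 322 + 199 = 521
L_{14} = L_{13} + L_{12} = 521 + 322 = 843
L_{15} = L_{14} + L_{13} = 843 + 521 = 1364
L_{16} = L_{15} + L_{14} = 1364 + 843 = 2207
L_{17} = L_{16} + L_{15} = 2207 + 1364 = 3571
L_{18} = L_{17} + L_{16} = 3571 + 2207 = 5778
L_{19} = L_{18} + L_{17} = 5778 + 3571 = 9349

9349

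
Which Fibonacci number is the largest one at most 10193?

6765 ≤ 10193 < 10946, so the largest Fibonacci number not exceeding 10193 is 6765.

6765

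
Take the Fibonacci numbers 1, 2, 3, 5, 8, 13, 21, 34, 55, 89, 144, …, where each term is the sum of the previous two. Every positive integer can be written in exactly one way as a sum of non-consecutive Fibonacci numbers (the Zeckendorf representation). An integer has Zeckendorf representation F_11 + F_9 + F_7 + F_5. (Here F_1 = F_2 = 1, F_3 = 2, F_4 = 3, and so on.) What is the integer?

141

F_11 + F_9 + F_7 + F_5 = 89 + 34 + 13 + 5 = 141.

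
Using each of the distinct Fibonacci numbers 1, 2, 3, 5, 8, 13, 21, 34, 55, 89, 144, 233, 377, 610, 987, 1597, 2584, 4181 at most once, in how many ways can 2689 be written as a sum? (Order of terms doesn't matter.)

2689 = 2584+89+13+3 = 2584+89+13+2+1 = 2584+89+8+5+3 = … (37 more), for 40 in all.

40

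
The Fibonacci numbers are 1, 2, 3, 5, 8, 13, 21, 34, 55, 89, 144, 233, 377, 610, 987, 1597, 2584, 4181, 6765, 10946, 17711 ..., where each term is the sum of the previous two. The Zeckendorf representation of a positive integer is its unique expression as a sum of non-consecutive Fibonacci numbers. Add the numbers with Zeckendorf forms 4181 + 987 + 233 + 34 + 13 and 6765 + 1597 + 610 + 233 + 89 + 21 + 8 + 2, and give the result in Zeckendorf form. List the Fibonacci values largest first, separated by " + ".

10946 + 2584 + 987 + 233 + 21 + 2

The two numbers are 5448 and 9325, so their sum is 14773.
subtract 10946 from 14773: 3827 remains
subtract 2584 from 3827: 1243 remains
subtract 987 from 1243: 256 remains
subtract 233 from 256: 23 remains
subtract 21 from 23: 2 remains
subtract 2 from 2: 0 remains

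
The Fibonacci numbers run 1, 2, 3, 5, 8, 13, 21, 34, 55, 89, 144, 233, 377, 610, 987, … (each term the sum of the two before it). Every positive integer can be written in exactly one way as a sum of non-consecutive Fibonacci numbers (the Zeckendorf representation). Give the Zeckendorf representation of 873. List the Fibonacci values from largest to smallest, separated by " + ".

610 + 233 + 21 + 8 + 1

subtract 610 from 873: 263 remains
subtract 233 from 263: 30 remains
subtract 21 from 30: 9 remains
subtract 8 from 9: 1 remains
subtract 1 from 1: 0 remains
So 873 = 610 + 233 + 21 + 8 + 1, with no two terms consecutive in the sequence.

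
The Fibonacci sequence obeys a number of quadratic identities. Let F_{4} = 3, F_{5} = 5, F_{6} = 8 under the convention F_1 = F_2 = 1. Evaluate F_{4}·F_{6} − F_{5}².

-1

3·8 − 5² = 24 − 25 = -1. (Cassini's identity: F_{k−1}F_{k+1} − F_k² = (−1)^k.)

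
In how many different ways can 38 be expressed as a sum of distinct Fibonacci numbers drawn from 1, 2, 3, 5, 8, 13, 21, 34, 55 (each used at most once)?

3

Each representation comes from the Zeckendorf form by replacing some F_k with F_{k−1} + F_{k−2} where possible.
38 = 34+3+1 = 21+13+3+1 = 21+8+5+3+1 — 3 representations.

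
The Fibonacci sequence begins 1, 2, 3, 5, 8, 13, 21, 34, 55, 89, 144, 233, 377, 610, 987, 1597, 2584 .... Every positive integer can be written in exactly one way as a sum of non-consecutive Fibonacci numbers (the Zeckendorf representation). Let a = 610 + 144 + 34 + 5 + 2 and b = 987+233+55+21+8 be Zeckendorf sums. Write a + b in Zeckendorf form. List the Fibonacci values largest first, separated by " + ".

1597 + 377 + 89 + 34 + 2

The two numbers are 795 and 1304, so their sum is 2099.
subtract 1597 from 2099: 502 remains
subtract 377 from 502: 125 remains
subtract 89 from 125: 36 remains
subtract 34 from 36: 2 remains
subtract 2 from 2: 0 remains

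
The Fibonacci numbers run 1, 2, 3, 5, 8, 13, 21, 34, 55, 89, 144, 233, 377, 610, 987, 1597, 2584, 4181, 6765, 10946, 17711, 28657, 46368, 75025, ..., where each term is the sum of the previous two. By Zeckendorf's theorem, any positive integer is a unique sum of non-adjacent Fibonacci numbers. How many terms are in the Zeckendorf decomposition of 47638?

Greedily peel off the largest Fibonacci term at each step:
46368 ≤ 47638 < 75025, so take 46368; remainder 1270
987 ≤ 1270 < 1597, so take 987; remainder 283
233 ≤ 283 < 377, so take 233; remainder 50
34 ≤ 50 < 55, so take 34; remainder 16
13 ≤ 16 < 21, so take 13; remainder 3
3 ≤ 3 < 5, so take 3; remainder 0
47638 = 46368 + 987 + 233 + 34 + 13 + 3, which has 6 terms.

6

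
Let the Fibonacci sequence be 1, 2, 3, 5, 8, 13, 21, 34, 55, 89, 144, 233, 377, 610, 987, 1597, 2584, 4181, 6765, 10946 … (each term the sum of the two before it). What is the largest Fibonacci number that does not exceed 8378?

6765 ≤ 8378 < 10946, so the largest Fibonacci number not exceeding 8378 is 6765.

6765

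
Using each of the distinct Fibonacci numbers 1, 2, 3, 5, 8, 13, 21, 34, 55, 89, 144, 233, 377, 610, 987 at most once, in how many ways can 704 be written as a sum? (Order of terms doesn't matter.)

19

Each representation comes from the Zeckendorf form by replacing some F_k with F_{k−1} + F_{k−2} where possible.
704 = 610+89+5 = 610+89+3+2 = 610+55+34+5 = 377+233+89+5 = 610+55+34+3+2 = … (14 more), for 19 in all.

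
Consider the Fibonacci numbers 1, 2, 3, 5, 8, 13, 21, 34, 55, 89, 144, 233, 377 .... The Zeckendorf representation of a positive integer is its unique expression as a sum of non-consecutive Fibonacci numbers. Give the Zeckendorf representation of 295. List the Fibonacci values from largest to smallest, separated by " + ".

233 + 55 + 5 + 2

Greedily peel off the largest Fibonacci term at each step:
295: greatest Fibonacci not exceeding it is 233, leaving 62
62: greatest Fibonacci not exceeding it is 55, leaving 7
7: greatest Fibonacci not exceeding it is 5, leaving 2
2: greatest Fibonacci not exceeding it is 2, leaving 0
So 295 = 233 + 55 + 5 + 2, with no two terms consecutive in the sequence.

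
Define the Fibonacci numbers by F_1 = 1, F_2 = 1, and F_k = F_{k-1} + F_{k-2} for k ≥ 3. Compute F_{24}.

46368

Iterating the recurrence up to F_{18} = 2584 and F_{17} = 1597:
F_{19} = F_{18} + F_{17} = 2584 + 1597 = 4181
F_{20} = F_{19} + F_{18} = 4181 + 2584 = 6765
F_{21} = F_{20} + F_{19} = 6765 + 4181 = 10946
F_{22} = F_{21} + F_{20} = 10946 + 6765 = 17711
F_{23} = F_{22} + F_{21} = 17711 + 10946 = 28657
F_{24} = F_{23} + F_{22} = 28657 + 17711 = 46368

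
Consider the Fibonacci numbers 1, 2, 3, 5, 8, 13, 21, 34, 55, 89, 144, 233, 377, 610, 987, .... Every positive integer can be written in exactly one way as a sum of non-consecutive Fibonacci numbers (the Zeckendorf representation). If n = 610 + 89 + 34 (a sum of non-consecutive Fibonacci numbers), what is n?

733

610 + 89 + 34 = 733.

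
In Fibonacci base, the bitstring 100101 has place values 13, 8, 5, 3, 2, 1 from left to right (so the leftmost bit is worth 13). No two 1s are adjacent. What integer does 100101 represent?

Summing the place values of the 1 bits: 13 + 3 + 1 = 17.

17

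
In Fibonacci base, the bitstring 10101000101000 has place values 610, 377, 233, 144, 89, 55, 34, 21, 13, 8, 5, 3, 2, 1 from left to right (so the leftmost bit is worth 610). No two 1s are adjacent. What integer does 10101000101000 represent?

Summing the place values of the 1 bits: 610 + 233 + 89 + 13 + 5 = 950.

950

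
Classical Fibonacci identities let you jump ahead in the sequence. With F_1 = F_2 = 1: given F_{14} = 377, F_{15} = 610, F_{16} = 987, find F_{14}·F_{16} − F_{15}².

-1

377·987 − 610² = 372099 − 372100 = -1. (Cassini's identity: F_{k−1}F_{k+1} − F_k² = (−1)^k.)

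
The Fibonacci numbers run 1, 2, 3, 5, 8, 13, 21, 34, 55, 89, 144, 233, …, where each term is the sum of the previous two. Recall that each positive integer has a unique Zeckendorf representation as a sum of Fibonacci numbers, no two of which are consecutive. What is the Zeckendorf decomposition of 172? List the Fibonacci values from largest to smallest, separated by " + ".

Greedy algorithm:
144 ≤ 172 < 233, so take 144; remainder 28
21 ≤ 28 < 34, so take 21; remainder 7
5 ≤ 7 < 8, so take 5; remainder 2
2 ≤ 2 < 3, so take 2; remainder 0
So 172 = 144 + 21 + 5 + 2, with no two terms consecutive in the sequence.

144 + 21 + 5 + 2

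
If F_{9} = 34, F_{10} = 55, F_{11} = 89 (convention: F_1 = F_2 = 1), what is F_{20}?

By the addition formula F_{m+n} = F_m F_{n+1} + F_{m−1} F_n with m=10, n=10: F_{20} = 55·89 + 34·55 = 4895 + 1870 = 6765.

6765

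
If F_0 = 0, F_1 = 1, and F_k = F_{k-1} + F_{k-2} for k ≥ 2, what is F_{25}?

75025

Iterating the recurrence up to F_{19} = 4181 and F_{18} = 2584:
F_{20} = F_{19} + F_{18} = 4181 + 2584 = 6765
F_{21} = F_{20} + F_{19} = 6765 + 4181 = 10946
F_{22} = F_{21} + F_{20} = 10946 + 6765 = 17711
F_{23} = F_{22} + F_{21} = 17711 + 10946 = 28657
F_{24} = F_{23} + F_{22} = 28657 + 17711 = 46368
F_{25} = F_{24} + F_{23} = 46368 + 28657 = 75025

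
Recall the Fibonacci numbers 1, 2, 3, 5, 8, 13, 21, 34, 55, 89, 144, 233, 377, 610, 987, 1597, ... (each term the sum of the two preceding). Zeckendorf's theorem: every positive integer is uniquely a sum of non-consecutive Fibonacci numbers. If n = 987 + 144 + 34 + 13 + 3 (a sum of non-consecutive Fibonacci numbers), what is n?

1181

987 + 144 + 34 + 13 + 3 = 1181.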